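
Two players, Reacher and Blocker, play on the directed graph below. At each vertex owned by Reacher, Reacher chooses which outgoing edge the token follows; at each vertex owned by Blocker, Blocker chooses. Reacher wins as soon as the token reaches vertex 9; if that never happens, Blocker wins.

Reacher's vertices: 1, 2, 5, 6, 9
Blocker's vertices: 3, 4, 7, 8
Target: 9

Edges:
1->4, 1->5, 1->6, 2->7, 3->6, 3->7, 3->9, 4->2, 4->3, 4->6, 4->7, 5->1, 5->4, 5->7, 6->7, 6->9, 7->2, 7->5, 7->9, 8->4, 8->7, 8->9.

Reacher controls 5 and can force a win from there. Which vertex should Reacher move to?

A0 = {9}
A1: add {6} — 6 (Reacher) has 6→9.
A2: add {1} — 1 (Reacher) has 1→6.
A3: add {5} — 5 (Reacher) has 5→1.
A4 = A3; e.g. 2 (Reacher) has no edge into A3. Fixed point.
From 5, successor 1 is in the attractor (rank 2); the other successors 4, 7 are not.

1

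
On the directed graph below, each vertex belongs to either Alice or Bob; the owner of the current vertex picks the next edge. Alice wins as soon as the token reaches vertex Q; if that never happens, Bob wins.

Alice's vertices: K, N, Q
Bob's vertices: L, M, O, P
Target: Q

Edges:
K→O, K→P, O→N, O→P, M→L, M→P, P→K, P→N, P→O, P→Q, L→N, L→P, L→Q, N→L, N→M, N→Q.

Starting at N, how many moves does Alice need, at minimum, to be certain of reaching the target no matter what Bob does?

A0 = {Q}
A1: add {N} — N (Alice) has N→Q.
A2 = A1; e.g. K (Alice) has no edge into A1. Fixed point.
N enters the attractor at level 1, so Alice can force the target in 1 move from there.

1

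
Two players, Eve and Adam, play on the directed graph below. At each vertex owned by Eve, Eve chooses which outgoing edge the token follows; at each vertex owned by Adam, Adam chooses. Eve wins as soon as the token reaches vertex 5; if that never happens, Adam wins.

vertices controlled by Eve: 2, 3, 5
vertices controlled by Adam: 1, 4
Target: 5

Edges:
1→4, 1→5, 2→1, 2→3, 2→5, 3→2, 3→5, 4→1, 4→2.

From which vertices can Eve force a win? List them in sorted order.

A0 = {5}
A1: add {2, 3} — 2 (Eve) has 2→5; 3 (Eve) has 3→5.
A2 = A1; e.g. 1 (Adam) can still go to 4. Fixed point.
Eve's winning region = {2, 3, 5}.

2, 3, 5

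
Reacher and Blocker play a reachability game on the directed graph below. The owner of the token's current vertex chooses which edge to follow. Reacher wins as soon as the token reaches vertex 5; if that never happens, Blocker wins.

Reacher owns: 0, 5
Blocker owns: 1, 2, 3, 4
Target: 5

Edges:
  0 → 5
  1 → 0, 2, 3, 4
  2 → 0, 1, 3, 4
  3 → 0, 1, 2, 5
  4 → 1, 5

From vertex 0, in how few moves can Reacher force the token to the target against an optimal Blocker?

1

A0 = {5}
A1: add {0} — 0 (Reacher) has 0→5.
A2 = A1; e.g. 1 (Blocker) can still go to 2. Fixed point.
0 enters the attractor at level 1, so Reacher can force the target in 1 move from there.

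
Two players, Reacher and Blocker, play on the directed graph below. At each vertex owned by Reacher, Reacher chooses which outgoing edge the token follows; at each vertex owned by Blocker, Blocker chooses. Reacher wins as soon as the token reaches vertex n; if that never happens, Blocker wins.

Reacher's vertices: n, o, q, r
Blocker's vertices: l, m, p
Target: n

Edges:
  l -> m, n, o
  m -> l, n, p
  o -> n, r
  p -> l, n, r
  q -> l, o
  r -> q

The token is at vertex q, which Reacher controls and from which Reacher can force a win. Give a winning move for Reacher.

A0 = {n}
A1: add {o} — o (Reacher) has o→n.
A2: add {q} — q (Reacher) has q→o.
A3: add {r} — r (Reacher) has r→q.
A4 = A3; e.g. l (Blocker) can still go to m. Fixed point.
From q, successor o is in the attractor (rank 1); the other successor l is not.

o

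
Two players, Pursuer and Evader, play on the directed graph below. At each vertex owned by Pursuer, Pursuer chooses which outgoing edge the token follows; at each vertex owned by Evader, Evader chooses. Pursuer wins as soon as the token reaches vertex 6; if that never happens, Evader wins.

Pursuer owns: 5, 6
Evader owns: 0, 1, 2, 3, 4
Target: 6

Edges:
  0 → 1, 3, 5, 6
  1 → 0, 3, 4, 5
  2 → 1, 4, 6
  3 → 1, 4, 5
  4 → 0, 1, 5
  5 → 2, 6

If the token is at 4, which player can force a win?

Evader

A0 = {6}
A1: add {5} — 5 (Pursuer) has 5→6.
A2 = A1; e.g. 0 (Evader) can still go to 1. Fixed point.
4 never enters the attractor, so Evader can avoid the target forever.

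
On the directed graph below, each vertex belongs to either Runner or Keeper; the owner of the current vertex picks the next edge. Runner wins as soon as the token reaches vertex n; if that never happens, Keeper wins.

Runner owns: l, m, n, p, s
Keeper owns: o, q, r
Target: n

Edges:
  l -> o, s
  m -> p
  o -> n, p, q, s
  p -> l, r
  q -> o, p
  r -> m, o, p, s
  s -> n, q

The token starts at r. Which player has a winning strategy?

A0 = {n}
A1: add {s} — s (Runner) has s→n.
A2: add {l} — l (Runner) has l→s.
A3: add {p} — p (Runner) has p→l.
A4: add {m} — m (Runner) has m→p.
A5 = A4; e.g. o (Keeper) can still go to q. Fixed point.
r never enters the attractor, so Keeper can avoid the target forever.

Keeper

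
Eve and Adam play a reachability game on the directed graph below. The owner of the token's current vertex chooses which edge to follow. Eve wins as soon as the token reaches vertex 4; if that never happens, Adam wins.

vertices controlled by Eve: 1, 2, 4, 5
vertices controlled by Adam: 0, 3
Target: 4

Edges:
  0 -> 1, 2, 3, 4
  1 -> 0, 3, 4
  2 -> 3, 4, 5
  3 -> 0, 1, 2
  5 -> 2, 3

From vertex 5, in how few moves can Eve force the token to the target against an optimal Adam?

2

A0 = {4}
A1: add {1, 2} — 1 (Eve) has 1→4; 2 (Eve) has 2→4.
A2: add {5} — 5 (Eve) has 5→2.
A3 = A2; e.g. 0 (Adam) can still go to 3. Fixed point.
5 enters the attractor at level 2, so Eve can force the target in 2 moves from there.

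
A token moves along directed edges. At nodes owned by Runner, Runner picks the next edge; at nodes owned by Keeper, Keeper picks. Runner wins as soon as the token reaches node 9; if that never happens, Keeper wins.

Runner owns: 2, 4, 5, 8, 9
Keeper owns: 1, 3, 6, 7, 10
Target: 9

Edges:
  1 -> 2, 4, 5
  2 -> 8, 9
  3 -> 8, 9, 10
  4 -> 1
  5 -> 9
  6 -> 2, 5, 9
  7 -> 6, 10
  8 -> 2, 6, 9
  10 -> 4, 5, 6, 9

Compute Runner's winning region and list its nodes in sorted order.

A0 = {9}
A1: add {2, 5, 8} — 2 (Runner) has 2→9; 5 (Runner) has 5→9; 8 (Runner) has 8→9.
A2: add {6} — 6 (Keeper): all of {2, 5, 9} already in.
A3 = A2; e.g. 1 (Keeper) can still go to 4. Fixed point.
Runner's winning region = {2, 5, 6, 8, 9}.

2, 5, 6, 8, 9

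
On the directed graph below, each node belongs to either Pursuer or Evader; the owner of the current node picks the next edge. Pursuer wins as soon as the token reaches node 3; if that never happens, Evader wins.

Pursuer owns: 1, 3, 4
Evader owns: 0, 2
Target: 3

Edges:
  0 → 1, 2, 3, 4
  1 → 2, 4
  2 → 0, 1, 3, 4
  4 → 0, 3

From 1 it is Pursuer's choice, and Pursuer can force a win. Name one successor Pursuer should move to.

A0 = {3}
A1: add {4} — 4 (Pursuer) has 4→3.
A2: add {1} — 1 (Pursuer) has 1→4.
A3 = A2; e.g. 0 (Evader) can still go to 2. Fixed point.
From 1, successor 4 is in the attractor (rank 1); the other successor 2 is not.

4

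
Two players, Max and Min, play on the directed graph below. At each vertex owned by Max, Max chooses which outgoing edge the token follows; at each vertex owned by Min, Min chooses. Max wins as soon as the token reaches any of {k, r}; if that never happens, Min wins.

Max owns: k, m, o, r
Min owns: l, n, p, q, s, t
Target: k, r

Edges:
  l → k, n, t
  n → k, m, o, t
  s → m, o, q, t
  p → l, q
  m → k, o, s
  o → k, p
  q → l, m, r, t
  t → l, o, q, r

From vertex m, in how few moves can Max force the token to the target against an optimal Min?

1

A0 = {k, r}
A1: add {m, o} — m (Max) has m→k; o (Max) has o→k.
A2 = A1; e.g. l (Min) can still go to n. Fixed point.
m enters the attractor at level 1, so Max can force the target in 1 move from there.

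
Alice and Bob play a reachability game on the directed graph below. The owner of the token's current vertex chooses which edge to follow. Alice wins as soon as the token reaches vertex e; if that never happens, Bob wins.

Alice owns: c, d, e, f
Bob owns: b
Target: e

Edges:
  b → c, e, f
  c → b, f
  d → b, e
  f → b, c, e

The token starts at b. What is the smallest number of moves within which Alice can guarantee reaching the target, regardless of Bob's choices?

3

A0 = {e}
A1: add {d, f} — d (Alice) has d→e; f (Alice) has f→e.
A2: add {c} — c (Alice) has c→f.
A3: add {b} — b (Bob): all of {c, e, f} already in.
A3 = all vertices. Fixed point.
b enters the attractor at level 3, so Alice can force the target in 3 moves from there.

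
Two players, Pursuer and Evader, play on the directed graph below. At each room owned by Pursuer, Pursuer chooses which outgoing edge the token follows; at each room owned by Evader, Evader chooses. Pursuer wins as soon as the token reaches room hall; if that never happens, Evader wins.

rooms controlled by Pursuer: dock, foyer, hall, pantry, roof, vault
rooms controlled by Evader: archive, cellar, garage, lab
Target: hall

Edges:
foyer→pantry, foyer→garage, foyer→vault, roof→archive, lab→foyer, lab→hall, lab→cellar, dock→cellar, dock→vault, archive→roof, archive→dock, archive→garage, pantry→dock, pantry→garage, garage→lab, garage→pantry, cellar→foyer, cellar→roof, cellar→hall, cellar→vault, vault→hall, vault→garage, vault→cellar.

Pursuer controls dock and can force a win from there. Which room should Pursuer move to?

vault

A0 = {hall}
A1: add {vault} — vault (Pursuer) has vault→hall.
A2: add {dock, foyer} — foyer (Pursuer) has foyer→vault; dock (Pursuer) has dock→vault.
A3: add {pantry} — pantry (Pursuer) has pantry→dock.
A4 = A3; e.g. roof (Pursuer) has no edge into A3. Fixed point.
From dock, successor vault is in the attractor (rank 1); the other successor cellar is not.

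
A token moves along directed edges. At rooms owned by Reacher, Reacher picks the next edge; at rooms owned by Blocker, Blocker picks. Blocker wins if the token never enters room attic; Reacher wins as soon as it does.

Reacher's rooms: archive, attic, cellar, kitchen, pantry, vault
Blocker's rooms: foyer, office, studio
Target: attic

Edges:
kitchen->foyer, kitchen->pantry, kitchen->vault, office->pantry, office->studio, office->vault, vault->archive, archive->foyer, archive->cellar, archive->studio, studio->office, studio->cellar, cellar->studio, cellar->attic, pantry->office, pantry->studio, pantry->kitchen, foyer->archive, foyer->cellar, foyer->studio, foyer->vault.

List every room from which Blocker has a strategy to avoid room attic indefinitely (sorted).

A0 = {attic}
A1: add {cellar} — cellar (Reacher) has cellar→attic.
A2: add {archive} — archive (Reacher) has archive→cellar.
A3: add {vault} — vault (Reacher) has vault→archive.
A4: add {kitchen} — kitchen (Reacher) has kitchen→vault.
A5: add {pantry} — pantry (Reacher) has pantry→kitchen.
A6 = A5; e.g. foyer (Blocker) can still go to studio. Fixed point.
Reacher's attractor = {archive, attic, cellar, kitchen, pantry, vault}; Blocker avoids the target exactly from the complement.

foyer, office, studio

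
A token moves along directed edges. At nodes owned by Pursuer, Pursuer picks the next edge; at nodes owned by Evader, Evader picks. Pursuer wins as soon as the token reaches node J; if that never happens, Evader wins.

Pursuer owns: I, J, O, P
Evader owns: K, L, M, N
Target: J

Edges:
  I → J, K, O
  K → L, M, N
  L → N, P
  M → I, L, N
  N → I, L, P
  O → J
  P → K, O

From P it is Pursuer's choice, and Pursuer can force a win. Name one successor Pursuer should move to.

A0 = {J}
A1: add {I, O} — I (Pursuer) has I→J; O (Pursuer) has O→J.
A2: add {P} — P (Pursuer) has P→O.
A3 = A2; e.g. K (Evader) can still go to L. Fixed point.
From P, successor O is in the attractor (rank 1); the other successor K is not.

O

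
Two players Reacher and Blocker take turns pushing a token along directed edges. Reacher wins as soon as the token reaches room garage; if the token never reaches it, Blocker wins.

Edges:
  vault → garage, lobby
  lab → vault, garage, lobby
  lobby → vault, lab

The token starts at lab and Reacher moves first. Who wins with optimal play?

Track states (vertex, player-to-move).
A0 = {(garage,Reacher), (garage,Blocker)}
A1: add {(vault,Reacher), (lab,Reacher)}.
(lab,Reacher) ∈ A1 ⇒ Reacher forces the target.

Reacher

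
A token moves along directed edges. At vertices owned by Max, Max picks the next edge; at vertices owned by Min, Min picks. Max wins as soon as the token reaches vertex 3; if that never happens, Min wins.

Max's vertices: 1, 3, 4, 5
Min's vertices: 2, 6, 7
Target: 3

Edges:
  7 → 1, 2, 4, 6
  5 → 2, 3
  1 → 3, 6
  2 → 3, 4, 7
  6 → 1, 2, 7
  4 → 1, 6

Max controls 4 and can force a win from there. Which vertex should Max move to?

A0 = {3}
A1: add {1, 5} — 1 (Max) has 1→3; 5 (Max) has 5→3.
A2: add {4} — 4 (Max) has 4→1.
A3 = A2; e.g. 2 (Min) can still go to 7. Fixed point.
From 4, successor 1 is in the attractor (rank 1); the other successor 6 is not.

1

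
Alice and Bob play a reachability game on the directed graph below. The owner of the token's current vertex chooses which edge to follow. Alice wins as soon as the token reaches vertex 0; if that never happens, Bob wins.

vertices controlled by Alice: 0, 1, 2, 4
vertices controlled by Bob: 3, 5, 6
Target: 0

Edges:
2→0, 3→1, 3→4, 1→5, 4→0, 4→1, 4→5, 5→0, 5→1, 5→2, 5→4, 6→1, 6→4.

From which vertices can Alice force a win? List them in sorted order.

A0 = {0}
A1: add {2, 4} — 2 (Alice) has 2→0; 4 (Alice) has 4→0.
A2 = A1; e.g. 1 (Alice) has no edge into A1. Fixed point.
Alice's winning region = {0, 2, 4}.

0, 2, 4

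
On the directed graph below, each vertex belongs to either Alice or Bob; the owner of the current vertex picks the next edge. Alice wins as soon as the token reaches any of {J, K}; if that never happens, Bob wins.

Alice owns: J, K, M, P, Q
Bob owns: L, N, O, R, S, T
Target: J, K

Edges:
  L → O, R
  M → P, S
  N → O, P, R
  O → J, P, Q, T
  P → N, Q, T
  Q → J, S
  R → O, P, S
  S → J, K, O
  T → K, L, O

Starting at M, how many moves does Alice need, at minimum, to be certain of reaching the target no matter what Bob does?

A0 = {J, K}
A1: add {Q} — Q (Alice) has Q→J.
A2: add {P} — P (Alice) has P→Q.
A3: add {M} — M (Alice) has M→P.
A4 = A3; e.g. L (Bob) can still go to O. Fixed point.
M enters the attractor at level 3, so Alice can force the target in 3 moves from there.

3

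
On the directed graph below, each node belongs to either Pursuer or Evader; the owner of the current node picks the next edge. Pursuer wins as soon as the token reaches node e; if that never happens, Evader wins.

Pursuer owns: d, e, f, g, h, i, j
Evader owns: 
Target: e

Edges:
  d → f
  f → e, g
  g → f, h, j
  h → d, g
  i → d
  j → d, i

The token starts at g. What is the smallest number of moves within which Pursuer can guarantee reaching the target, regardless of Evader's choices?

2

A0 = {e}
A1: add {f} — f (Pursuer) has f→e.
A2: add {d, g} — d (Pursuer) has d→f; g (Pursuer) has g→f.
g enters the attractor at level 2, so Pursuer can force the target in 2 moves from there.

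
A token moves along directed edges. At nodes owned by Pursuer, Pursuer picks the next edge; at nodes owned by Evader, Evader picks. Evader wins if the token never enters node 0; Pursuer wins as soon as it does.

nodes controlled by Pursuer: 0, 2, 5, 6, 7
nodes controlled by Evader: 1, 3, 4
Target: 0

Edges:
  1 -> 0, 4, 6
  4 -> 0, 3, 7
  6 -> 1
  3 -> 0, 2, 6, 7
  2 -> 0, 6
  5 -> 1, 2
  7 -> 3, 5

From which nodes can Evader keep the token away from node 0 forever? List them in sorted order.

A0 = {0}
A1: add {2} — 2 (Pursuer) has 2→0.
A2: add {5} — 5 (Pursuer) has 5→2.
A3: add {7} — 7 (Pursuer) has 7→5.
A4 = A3; e.g. 1 (Evader) can still go to 4. Fixed point.
Pursuer's attractor = {0, 2, 5, 7}; Evader avoids the target exactly from the complement.

1, 3, 4, 6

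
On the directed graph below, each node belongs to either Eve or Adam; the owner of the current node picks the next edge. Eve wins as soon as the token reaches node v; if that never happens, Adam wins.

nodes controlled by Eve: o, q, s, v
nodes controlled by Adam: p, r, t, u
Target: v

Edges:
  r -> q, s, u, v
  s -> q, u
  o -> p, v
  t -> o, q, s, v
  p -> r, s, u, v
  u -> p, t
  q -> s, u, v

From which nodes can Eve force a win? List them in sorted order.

o, q, s, t, v

A0 = {v}
A1: add {o, q} — o (Eve) has o→v; q (Eve) has q→v.
A2: add {s} — s (Eve) has s→q.
A3: add {t} — t (Adam): all of {o, q, s, v} already in.
A4 = A3; e.g. p (Adam) can still go to r. Fixed point.
Eve's winning region = {o, q, s, t, v}.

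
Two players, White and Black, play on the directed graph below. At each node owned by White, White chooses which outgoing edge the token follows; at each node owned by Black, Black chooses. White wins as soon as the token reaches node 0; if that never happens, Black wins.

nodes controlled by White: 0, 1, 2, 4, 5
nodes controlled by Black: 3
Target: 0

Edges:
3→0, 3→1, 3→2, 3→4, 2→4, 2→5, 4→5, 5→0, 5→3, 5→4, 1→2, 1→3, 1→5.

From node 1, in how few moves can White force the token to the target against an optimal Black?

A0 = {0}
A1: add {5} — 5 (White) has 5→0.
A2: add {1, 2, 4} — 1 (White) has 1→5; 2 (White) has 2→5; 4 (White) has 4→5.
1 enters the attractor at level 2, so White can force the target in 2 moves from there.

2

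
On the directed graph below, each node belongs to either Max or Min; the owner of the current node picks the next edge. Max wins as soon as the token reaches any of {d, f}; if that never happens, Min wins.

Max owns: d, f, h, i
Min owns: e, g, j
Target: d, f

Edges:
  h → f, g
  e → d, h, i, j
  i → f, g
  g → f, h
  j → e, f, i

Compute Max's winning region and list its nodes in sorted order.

d, f, g, h, i

A0 = {d, f}
A1: add {h, i} — h (Max) has h→f; i (Max) has i→f.
A2: add {g} — g (Min): all of {f, h} already in.
A3 = A2; e.g. e (Min) can still go to j. Fixed point.
Max's winning region = {d, f, g, h, i}.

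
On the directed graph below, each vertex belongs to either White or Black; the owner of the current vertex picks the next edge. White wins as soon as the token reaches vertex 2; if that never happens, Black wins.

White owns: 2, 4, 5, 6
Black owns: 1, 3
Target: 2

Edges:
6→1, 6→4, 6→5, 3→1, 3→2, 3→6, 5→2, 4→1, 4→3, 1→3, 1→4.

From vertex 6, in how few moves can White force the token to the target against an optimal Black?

A0 = {2}
A1: add {5} — 5 (White) has 5→2.
A2: add {6} — 6 (White) has 6→5.
A3 = A2; e.g. 1 (Black) can still go to 3. Fixed point.
6 enters the attractor at level 2, so White can force the target in 2 moves from there.

2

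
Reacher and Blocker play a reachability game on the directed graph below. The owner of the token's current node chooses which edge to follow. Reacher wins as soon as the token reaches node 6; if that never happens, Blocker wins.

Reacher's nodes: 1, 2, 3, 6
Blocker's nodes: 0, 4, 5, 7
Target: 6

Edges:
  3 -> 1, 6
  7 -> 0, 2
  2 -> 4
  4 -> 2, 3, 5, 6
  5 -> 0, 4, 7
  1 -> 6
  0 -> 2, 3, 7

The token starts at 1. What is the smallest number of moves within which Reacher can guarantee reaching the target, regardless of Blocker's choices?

A0 = {6}
A1: add {1, 3} — 1 (Reacher) has 1→6; 3 (Reacher) has 3→6.
A2 = A1; e.g. 0 (Blocker) can still go to 2. Fixed point.
1 enters the attractor at level 1, so Reacher can force the target in 1 move from there.

1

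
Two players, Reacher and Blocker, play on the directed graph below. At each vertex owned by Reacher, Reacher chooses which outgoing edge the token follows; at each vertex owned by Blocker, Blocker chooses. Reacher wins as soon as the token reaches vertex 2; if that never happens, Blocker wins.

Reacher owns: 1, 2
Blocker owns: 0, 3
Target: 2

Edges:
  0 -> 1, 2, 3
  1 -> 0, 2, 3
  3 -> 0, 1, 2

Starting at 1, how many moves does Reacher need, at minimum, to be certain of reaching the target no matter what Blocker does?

1

A0 = {2}
A1: add {1} — 1 (Reacher) has 1→2.
A2 = A1; e.g. 0 (Blocker) can still go to 3. Fixed point.
1 enters the attractor at level 1, so Reacher can force the target in 1 move from there.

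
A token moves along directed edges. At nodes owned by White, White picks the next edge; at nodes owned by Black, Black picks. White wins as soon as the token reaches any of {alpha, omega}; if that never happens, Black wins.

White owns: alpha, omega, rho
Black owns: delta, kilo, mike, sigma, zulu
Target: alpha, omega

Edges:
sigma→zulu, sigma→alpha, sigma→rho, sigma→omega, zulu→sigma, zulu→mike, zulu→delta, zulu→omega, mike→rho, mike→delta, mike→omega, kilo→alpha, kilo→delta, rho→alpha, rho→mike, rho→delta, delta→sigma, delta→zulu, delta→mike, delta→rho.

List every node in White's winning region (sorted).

alpha, omega, rho

A0 = {alpha, omega}
A1: add {rho} — rho (White) has rho→alpha.
A2 = A1; e.g. sigma (Black) can still go to zulu. Fixed point.
White's winning region = {alpha, omega, rho}.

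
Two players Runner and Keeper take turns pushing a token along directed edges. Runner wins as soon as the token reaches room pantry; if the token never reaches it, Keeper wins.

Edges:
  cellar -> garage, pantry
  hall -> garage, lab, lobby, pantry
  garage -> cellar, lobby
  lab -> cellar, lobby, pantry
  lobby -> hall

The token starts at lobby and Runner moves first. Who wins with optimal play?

Track states (vertex, player-to-move).
A0 = {(pantry,Runner), (pantry,Keeper)}
A1: add {(cellar,Runner), (hall,Runner), (lab,Runner)}.
A2: add {(lobby,Keeper)}.
A3: add {(garage,Runner)}.
A4: add {(cellar,Keeper)}.
A5 = A4; e.g. (hall,Keeper) stays out. (lobby,Runner) never enters ⇒ Keeper avoids the target.

Keeper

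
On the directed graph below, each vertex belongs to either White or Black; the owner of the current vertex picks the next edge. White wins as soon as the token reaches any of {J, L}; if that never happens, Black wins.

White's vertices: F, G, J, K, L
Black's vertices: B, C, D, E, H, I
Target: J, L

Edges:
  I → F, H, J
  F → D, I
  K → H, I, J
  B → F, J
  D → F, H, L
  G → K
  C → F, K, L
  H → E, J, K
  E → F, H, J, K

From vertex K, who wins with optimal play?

A0 = {J, L}
A1: add {K} — K (White) has K→J.
K ∈ A1, so White can force the target.

White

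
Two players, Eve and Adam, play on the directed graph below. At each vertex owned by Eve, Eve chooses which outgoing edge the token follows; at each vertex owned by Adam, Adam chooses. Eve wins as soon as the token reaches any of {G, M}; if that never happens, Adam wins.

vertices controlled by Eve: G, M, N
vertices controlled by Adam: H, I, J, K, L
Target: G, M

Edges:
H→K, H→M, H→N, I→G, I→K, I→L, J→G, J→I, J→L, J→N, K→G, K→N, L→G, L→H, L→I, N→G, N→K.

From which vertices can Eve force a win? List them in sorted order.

A0 = {G, M}
A1: add {N} — N (Eve) has N→G.
A2: add {K} — K (Adam): all of {G, N} already in.
A3: add {H} — H (Adam): all of {K, M, N} already in.
A4 = A3; e.g. I (Adam) can still go to L. Fixed point.
Eve's winning region = {G, H, K, M, N}.

G, H, K, M, N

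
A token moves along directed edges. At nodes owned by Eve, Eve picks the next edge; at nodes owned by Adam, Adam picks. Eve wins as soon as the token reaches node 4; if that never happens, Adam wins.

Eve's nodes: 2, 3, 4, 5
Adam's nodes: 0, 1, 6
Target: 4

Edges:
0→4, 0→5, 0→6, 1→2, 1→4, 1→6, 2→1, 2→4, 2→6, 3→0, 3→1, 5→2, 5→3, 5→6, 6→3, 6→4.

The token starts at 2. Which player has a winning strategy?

Eve

A0 = {4}
A1: add {2} — 2 (Eve) has 2→4.
2 ∈ A1, so Eve can force the target.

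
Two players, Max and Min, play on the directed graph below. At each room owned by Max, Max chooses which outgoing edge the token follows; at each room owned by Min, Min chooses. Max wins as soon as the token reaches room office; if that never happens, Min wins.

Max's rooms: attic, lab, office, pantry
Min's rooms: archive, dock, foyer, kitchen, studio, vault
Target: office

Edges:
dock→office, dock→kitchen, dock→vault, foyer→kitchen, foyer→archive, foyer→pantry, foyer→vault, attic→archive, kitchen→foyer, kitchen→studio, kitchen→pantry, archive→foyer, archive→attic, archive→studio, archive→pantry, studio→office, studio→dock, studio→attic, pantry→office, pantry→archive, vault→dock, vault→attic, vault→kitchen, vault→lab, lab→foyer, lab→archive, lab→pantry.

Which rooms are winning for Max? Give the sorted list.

A0 = {office}
A1: add {pantry} — pantry (Max) has pantry→office.
A2: add {lab} — lab (Max) has lab→pantry.
A3 = A2; e.g. dock (Min) can still go to kitchen. Fixed point.
Max's winning region = {lab, office, pantry}.

lab, office, pantry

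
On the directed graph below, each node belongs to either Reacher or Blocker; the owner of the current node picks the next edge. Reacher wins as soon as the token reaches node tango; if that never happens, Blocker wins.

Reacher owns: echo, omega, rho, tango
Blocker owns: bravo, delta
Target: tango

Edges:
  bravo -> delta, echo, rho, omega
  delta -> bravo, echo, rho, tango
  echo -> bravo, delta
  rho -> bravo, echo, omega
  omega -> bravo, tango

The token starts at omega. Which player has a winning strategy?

Reacher

A0 = {tango}
A1: add {omega} — omega (Reacher) has omega→tango.
omega ∈ A1, so Reacher can force the target.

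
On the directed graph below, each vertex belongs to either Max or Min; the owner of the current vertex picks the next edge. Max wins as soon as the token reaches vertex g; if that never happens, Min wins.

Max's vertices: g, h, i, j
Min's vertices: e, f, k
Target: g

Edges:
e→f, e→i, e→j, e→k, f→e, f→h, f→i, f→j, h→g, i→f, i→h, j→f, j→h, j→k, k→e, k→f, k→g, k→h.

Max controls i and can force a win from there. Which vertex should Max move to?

h

A0 = {g}
A1: add {h} — h (Max) has h→g.
A2: add {i, j} — i (Max) has i→h; j (Max) has j→h.
A3 = A2; e.g. e (Min) can still go to f. Fixed point.
From i, successor h is in the attractor (rank 1); the other successor f is not.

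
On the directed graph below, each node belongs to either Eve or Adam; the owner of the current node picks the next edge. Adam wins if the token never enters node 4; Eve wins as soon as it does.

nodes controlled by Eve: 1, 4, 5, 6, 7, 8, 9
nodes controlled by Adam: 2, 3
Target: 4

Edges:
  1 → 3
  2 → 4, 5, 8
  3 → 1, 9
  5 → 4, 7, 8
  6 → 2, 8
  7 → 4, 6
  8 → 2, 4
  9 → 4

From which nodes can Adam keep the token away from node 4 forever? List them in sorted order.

A0 = {4}
A1: add {5, 7, 8, 9} — 5 (Eve) has 5→4; 7 (Eve) has 7→4; 8 (Eve) has 8→4; 9 (Eve) has 9→4.
A2: add {2, 6} — 2 (Adam): all of {4, 5, 8} already in; 6 (Eve) has 6→8.
A3 = A2; e.g. 1 (Eve) has no edge into A2. Fixed point.
Eve's attractor = {2, 4, 5, 6, 7, 8, 9}; Adam avoids the target exactly from the complement.

1, 3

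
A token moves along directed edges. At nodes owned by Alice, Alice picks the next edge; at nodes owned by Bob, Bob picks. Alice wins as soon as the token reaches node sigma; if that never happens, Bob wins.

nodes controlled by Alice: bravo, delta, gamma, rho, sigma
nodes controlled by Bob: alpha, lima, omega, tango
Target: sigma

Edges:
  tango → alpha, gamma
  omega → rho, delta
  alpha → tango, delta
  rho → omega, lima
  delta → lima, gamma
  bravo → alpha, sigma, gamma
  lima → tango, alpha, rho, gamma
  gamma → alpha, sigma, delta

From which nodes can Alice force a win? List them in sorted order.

bravo, delta, gamma, sigma

A0 = {sigma}
A1: add {bravo, gamma} — bravo (Alice) has bravo→sigma; gamma (Alice) has gamma→sigma.
A2: add {delta} — delta (Alice) has delta→gamma.
A3 = A2; e.g. tango (Bob) can still go to alpha. Fixed point.
Alice's winning region = {bravo, delta, gamma, sigma}.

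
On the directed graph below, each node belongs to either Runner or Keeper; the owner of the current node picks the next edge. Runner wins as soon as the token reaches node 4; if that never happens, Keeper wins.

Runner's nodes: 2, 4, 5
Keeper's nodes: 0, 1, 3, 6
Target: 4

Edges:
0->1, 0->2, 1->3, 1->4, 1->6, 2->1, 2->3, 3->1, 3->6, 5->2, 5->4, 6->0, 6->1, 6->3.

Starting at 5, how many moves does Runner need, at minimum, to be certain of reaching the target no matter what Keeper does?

A0 = {4}
A1: add {5} — 5 (Runner) has 5→4.
A2 = A1; e.g. 0 (Keeper) can still go to 1. Fixed point.
5 enters the attractor at level 1, so Runner can force the target in 1 move from there.

1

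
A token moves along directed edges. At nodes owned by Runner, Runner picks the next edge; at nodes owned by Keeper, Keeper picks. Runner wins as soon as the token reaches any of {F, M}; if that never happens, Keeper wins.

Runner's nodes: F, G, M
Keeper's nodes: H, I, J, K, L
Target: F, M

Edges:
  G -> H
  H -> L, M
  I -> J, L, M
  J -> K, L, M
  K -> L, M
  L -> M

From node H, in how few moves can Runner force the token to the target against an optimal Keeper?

2

A0 = {F, M}
A1: add {L} — L (Keeper): all of {M} already in.
A2: add {H, K} — H (Keeper): all of {L, M} already in; K (Keeper): all of {L, M} already in.
H enters the attractor at level 2, so Runner can force the target in 2 moves from there.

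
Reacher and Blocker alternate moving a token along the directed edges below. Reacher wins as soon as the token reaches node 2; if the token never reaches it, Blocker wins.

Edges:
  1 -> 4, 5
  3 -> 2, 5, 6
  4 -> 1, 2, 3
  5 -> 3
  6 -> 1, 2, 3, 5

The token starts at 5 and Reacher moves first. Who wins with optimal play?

Blocker

Track states (vertex, player-to-move).
A0 = {(2,Reacher), (2,Blocker)}
A1: add {(3,Reacher), (4,Reacher), (6,Reacher)}.
A2: add {(5,Blocker)}.
A3: add {(1,Reacher)}.
A4: add {(4,Blocker)}.
A5 = A4; e.g. (1,Blocker) stays out. (5,Reacher) never enters ⇒ Blocker avoids the target.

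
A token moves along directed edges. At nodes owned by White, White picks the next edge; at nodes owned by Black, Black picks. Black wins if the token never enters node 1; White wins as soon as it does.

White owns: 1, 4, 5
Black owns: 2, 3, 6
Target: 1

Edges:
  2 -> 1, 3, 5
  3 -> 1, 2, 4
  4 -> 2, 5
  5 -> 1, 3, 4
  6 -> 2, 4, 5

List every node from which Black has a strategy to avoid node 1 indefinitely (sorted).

A0 = {1}
A1: add {5} — 5 (White) has 5→1.
A2: add {4} — 4 (White) has 4→5.
A3 = A2; e.g. 2 (Black) can still go to 3. Fixed point.
White's attractor = {1, 4, 5}; Black avoids the target exactly from the complement.

2, 3, 6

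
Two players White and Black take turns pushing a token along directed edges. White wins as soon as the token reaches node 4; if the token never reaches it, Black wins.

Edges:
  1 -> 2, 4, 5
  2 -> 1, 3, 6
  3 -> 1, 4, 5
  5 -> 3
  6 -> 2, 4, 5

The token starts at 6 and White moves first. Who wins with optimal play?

White

Track states (vertex, player-to-move).
A0 = {(4,White), (4,Black)}
A1: add {(1,White), (3,White), (6,White)}.
(6,White) ∈ A1 ⇒ White forces the target.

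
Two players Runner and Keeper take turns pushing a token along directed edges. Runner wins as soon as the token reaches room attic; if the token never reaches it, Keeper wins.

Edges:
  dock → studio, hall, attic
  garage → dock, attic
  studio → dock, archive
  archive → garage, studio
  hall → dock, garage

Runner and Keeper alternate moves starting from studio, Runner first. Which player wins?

Keeper

Track states (vertex, player-to-move).
A0 = {(attic,Runner), (attic,Keeper)}
A1: add {(dock,Runner), (garage,Runner)}.
A2: add {(garage,Keeper), (hall,Keeper)}.
A3: add {(archive,Runner), (hall,Runner)}.
A4: add {(studio,Keeper)}.
A5 = A4; e.g. (dock,Keeper) stays out. (studio,Runner) never enters ⇒ Keeper avoids the target.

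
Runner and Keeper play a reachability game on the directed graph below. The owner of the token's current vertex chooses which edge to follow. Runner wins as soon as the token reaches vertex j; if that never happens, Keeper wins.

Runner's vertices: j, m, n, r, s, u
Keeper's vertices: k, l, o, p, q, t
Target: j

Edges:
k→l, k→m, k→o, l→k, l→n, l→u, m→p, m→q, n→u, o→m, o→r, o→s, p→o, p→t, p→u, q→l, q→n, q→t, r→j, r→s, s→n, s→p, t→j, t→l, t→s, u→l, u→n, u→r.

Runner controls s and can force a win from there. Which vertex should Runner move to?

A0 = {j}
A1: add {r} — r (Runner) has r→j.
A2: add {u} — u (Runner) has u→r.
A3: add {n} — n (Runner) has n→u.
A4: add {s} — s (Runner) has s→n.
A5 = A4; e.g. k (Keeper) can still go to l. Fixed point.
From s, successor n is in the attractor (rank 3); the other successor p is not.

n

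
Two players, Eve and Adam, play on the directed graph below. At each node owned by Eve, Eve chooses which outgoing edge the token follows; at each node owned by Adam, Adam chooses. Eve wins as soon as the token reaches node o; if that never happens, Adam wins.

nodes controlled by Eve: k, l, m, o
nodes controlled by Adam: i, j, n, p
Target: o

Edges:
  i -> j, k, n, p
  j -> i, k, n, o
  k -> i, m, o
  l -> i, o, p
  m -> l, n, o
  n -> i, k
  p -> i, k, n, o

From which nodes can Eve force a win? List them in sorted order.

k, l, m, o

A0 = {o}
A1: add {k, l, m} — k (Eve) has k→o; l (Eve) has l→o; m (Eve) has m→o.
A2 = A1; e.g. i (Adam) can still go to j. Fixed point.
Eve's winning region = {k, l, m, o}.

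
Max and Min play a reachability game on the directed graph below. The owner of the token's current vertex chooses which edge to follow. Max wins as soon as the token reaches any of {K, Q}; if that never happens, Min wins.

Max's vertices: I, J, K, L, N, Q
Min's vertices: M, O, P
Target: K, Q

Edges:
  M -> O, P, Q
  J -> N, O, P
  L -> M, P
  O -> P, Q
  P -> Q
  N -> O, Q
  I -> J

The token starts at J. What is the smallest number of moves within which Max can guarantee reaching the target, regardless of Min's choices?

2

A0 = {K, Q}
A1: add {N, P} — N (Max) has N→Q; P (Min): all of {Q} already in.
A2: add {J, L, O} — J (Max) has J→N; L (Max) has L→P; O (Min): all of {P, Q} already in.
J enters the attractor at level 2, so Max can force the target in 2 moves from there.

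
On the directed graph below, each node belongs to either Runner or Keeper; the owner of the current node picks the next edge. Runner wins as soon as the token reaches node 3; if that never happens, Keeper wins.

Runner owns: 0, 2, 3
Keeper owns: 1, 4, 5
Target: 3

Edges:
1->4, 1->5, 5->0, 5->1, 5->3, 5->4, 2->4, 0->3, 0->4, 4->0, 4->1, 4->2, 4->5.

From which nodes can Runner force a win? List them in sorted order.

0, 3

A0 = {3}
A1: add {0} — 0 (Runner) has 0→3.
A2 = A1; e.g. 1 (Keeper) can still go to 4. Fixed point.
Runner's winning region = {0, 3}.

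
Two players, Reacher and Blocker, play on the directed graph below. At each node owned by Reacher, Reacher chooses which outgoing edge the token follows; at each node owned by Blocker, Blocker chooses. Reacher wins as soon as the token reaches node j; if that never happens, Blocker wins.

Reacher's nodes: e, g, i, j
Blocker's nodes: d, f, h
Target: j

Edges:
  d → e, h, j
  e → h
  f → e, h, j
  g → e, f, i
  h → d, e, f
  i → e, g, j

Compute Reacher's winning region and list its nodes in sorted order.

g, i, j

A0 = {j}
A1: add {i} — i (Reacher) has i→j.
A2: add {g} — g (Reacher) has g→i.
A3 = A2; e.g. d (Blocker) can still go to e. Fixed point.
Reacher's winning region = {g, i, j}.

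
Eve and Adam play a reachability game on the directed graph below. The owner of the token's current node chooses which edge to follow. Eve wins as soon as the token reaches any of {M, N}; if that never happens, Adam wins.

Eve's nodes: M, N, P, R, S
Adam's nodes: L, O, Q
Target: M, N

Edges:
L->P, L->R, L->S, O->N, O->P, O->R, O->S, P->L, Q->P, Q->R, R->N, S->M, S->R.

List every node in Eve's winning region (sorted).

M, N, R, S

A0 = {M, N}
A1: add {R, S} — R (Eve) has R→N; S (Eve) has S→M.
A2 = A1; e.g. L (Adam) can still go to P. Fixed point.
Eve's winning region = {M, N, R, S}.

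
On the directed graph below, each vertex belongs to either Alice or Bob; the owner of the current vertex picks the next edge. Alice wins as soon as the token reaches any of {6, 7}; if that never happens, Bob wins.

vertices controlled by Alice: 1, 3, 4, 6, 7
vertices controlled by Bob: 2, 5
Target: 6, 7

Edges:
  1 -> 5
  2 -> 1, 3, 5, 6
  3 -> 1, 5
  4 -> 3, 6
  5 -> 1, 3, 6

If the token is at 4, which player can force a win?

A0 = {6, 7}
A1: add {4} — 4 (Alice) has 4→6.
A2 = A1; e.g. 1 (Alice) has no edge into A1. Fixed point.
4 ∈ A1, so Alice can force the target.

Alice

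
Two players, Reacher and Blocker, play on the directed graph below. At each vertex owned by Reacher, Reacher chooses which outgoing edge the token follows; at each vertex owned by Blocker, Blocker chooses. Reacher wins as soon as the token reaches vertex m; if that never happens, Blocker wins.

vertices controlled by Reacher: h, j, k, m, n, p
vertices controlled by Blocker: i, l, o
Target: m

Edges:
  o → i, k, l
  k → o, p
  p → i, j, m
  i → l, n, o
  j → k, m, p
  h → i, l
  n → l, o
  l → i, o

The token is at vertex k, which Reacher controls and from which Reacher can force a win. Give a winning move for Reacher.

p

A0 = {m}
A1: add {j, p} — j (Reacher) has j→m; p (Reacher) has p→m.
A2: add {k} — k (Reacher) has k→p.
A3 = A2; e.g. h (Reacher) has no edge into A2. Fixed point.
From k, successor p is in the attractor (rank 1); the other successor o is not.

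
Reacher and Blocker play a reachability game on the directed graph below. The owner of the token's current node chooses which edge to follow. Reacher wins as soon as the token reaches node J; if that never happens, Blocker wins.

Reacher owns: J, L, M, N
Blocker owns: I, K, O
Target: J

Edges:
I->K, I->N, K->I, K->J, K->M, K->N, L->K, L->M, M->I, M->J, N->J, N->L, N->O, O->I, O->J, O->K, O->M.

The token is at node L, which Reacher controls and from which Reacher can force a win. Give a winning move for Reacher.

A0 = {J}
A1: add {M, N} — M (Reacher) has M→J; N (Reacher) has N→J.
A2: add {L} — L (Reacher) has L→M.
A3 = A2; e.g. I (Blocker) can still go to K. Fixed point.
From L, successor M is in the attractor (rank 1); the other successor K is not.

M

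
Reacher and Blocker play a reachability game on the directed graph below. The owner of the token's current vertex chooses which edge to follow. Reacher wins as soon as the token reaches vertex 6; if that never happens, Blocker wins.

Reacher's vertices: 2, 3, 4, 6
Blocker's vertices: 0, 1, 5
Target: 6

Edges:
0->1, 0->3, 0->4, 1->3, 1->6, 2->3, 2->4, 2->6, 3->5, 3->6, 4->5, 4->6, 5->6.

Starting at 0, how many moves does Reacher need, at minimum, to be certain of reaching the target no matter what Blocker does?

A0 = {6}
A1: add {2, 3, 4, 5} — 2 (Reacher) has 2→6; 3 (Reacher) has 3→6; 4 (Reacher) has 4→6; 5 (Blocker): all of {6} already in.
A2: add {1} — 1 (Blocker): all of {3, 6} already in.
A3: add {0} — 0 (Blocker): all of {1, 3, 4} already in.
A3 = all vertices. Fixed point.
0 enters the attractor at level 3, so Reacher can force the target in 3 moves from there.

3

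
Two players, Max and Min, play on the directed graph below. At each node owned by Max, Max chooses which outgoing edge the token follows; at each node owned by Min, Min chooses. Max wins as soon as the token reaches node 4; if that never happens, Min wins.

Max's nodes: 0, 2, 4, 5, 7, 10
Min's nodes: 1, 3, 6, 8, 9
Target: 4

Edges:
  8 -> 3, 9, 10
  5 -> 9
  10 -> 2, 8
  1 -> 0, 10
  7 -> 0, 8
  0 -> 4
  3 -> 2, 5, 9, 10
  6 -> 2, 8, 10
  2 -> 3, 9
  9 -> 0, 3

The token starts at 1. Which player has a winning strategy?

Min

A0 = {4}
A1: add {0} — 0 (Max) has 0→4.
A2: add {7} — 7 (Max) has 7→0.
A3 = A2; e.g. 1 (Min) can still go to 10. Fixed point.
1 never enters the attractor, so Min can avoid the target forever.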